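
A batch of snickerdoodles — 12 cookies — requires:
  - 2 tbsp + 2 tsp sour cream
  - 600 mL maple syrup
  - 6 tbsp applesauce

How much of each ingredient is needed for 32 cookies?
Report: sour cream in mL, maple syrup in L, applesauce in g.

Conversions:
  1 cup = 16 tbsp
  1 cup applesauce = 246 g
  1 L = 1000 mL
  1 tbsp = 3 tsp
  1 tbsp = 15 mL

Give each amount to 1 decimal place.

Scaling factor: 32/12 = 8/3.
sour cream: (2 tbsp + 2 tsp = 8/3 tbsp) × 8/3 × 15 mL/tbsp ≈ 106.7 mL
maple syrup: 600 mL × 8/3 ÷ 1000 mL/L = 1.6 L
applesauce: 6 tbsp × 8/3 ÷ 16 tbsp/cup × 246 g/cup = 246.0 g

sour cream: 106.7 mL; maple syrup: 1.6 L; applesauce: 246.0 g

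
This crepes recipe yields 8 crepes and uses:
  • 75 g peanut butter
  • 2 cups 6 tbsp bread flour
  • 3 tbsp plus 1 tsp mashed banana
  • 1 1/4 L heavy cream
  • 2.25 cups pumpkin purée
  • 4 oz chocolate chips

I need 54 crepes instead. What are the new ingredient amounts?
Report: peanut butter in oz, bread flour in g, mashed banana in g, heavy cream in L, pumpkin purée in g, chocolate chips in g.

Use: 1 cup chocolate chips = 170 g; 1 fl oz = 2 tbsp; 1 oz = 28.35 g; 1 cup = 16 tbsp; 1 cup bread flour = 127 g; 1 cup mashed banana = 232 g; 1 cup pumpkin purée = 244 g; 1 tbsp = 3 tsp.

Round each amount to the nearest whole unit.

peanut butter: 18 oz; bread flour: 2036 g; mashed banana: 326 g; heavy cream: 8 L; pumpkin purée: 3706 g; chocolate chips: 765 g

Scaling factor: 54/8 = 27/4 = 6.75.
peanut butter: 75 g × 27/4 ÷ 28.35 g/oz ≈ 18 oz
bread flour: (2 cup + 6 tbsp = 2.375 cup) × 27/4 × 127 g/cup ≈ 2036 g
mashed banana: (3 tbsp + 1 tsp = 10/3 tbsp) × 27/4 ÷ 16 tbsp/cup × 232 g/cup ≈ 326 g
heavy cream: 1.25 L × 27/4 ≈ 8 L
pumpkin purée: 2.25 cup × 27/4 × 244 g/cup ≈ 3706 g
chocolate chips: 4 oz × 27/4 × 28.35 g/oz ≈ 765 g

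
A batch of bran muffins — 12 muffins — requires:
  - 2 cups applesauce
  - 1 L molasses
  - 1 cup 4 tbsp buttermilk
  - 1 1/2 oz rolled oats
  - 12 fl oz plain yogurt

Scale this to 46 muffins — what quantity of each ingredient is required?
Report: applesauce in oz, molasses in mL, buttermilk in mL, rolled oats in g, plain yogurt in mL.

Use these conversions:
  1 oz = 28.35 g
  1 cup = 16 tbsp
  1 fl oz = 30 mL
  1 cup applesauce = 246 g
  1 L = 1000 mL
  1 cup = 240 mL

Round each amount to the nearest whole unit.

applesauce: 67 oz; molasses: 3833 mL; buttermilk: 1150 mL; rolled oats: 163 g; plain yogurt: 1380 mL

Scaling factor: 46/12 = 23/6.
applesauce: 2 cup × 23/6 × 246 g/cup ÷ 28.35 g/oz ≈ 67 oz
molasses: 1 L × 23/6 × 1000 mL/L ≈ 3833 mL
buttermilk: (1 cup + 4 tbsp = 1.25 cup) × 23/6 × 240 mL/cup = 1150 mL
rolled oats: 1.5 oz × 23/6 × 28.35 g/oz ≈ 163 g
plain yogurt: 12 fl oz × 23/6 × 30 mL/fl oz = 1380 mL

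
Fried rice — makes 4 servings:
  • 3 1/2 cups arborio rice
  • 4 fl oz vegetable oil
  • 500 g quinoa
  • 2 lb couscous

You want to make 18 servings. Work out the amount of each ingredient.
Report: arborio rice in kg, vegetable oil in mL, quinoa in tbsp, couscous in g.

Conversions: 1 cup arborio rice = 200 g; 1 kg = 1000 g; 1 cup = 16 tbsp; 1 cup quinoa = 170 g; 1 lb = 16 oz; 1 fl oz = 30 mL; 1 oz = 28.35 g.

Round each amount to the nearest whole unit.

arborio rice: 3 kg; vegetable oil: 540 mL; quinoa: 212 tbsp; couscous: 4082 g

Scaling factor: 18/4 = 9/2 = 4.5.
arborio rice: 3.5 cup × 9/2 × 200 g/cup ÷ 1000 g/kg ≈ 3 kg
vegetable oil: 4 fl oz × 9/2 × 30 mL/fl oz = 540 mL
quinoa: 500 g × 9/2 ÷ 170 g/cup × 16 tbsp/cup ≈ 212 tbsp
couscous: 2 lb × 9/2 × 16 oz/lb × 28.35 g/oz ≈ 4082 g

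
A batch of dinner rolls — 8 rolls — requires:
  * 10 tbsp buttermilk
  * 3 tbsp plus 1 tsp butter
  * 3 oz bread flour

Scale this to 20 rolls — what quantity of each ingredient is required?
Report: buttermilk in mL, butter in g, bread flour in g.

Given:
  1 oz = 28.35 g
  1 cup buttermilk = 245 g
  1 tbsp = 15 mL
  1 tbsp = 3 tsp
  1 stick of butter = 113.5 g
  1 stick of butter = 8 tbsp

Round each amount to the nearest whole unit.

Scaling factor: 20/8 = 5/2 = 2.5.
buttermilk: 10 tbsp × 5/2 × 15 mL/tbsp = 375 mL
butter: (3 tbsp + 1 tsp = 10/3 tbsp) × 5/2 ÷ 8 tbsp/stick × 113.5 g/stick ≈ 118 g
bread flour: 3 oz × 5/2 × 28.35 g/oz ≈ 213 g

buttermilk: 375 mL; butter: 118 g; bread flour: 213 g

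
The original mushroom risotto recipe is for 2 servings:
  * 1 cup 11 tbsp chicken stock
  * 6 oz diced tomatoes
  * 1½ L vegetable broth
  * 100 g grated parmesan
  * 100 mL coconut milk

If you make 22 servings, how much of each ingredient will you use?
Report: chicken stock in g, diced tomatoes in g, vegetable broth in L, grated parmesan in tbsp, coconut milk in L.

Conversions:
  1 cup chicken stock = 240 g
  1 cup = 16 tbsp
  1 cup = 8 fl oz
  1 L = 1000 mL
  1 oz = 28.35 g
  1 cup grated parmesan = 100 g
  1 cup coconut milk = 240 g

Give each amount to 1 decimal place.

Scaling factor: 22/2 = 11.
chicken stock: (1 cup + 11 tbsp = 1.6875 cup) × 11 × 240 g/cup = 4455.0 g
diced tomatoes: 6 oz × 11 × 28.35 g/oz = 1871.1 g
vegetable broth: 1.5 L × 11 = 16.5 L
grated parmesan: 100 g × 11 ÷ 100 g/cup × 16 tbsp/cup = 176.0 tbsp
coconut milk: 100 mL × 11 ÷ 1000 mL/L = 1.1 L

chicken stock: 4455.0 g; diced tomatoes: 1871.1 g; vegetable broth: 16.5 L; grated parmesan: 176.0 tbsp; coconut milk: 1.1 L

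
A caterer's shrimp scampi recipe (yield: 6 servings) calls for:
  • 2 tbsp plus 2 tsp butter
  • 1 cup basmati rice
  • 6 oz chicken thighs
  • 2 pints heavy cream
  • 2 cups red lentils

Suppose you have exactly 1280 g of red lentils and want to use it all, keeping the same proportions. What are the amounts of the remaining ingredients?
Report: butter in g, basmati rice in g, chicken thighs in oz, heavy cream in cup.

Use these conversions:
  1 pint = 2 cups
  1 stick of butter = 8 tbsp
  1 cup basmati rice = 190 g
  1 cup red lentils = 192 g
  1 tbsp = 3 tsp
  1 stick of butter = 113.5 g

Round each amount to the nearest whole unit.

butter: 126 g; basmati rice: 633 g; chicken thighs: 20 oz; heavy cream: 13 cup

The original recipe has 384 g of red lentils, so the scaling factor is 1280 ÷ 384 = 10/3.
butter: (2 tbsp + 2 tsp = 8/3 tbsp) × 10/3 ÷ 8 tbsp/stick × 113.5 g/stick ≈ 126 g
basmati rice: 1 cup × 10/3 × 190 g/cup ≈ 633 g
chicken thighs: 6 oz × 10/3 = 20 oz
heavy cream: 2 pint × 10/3 × 2 cup/pint ≈ 13 cup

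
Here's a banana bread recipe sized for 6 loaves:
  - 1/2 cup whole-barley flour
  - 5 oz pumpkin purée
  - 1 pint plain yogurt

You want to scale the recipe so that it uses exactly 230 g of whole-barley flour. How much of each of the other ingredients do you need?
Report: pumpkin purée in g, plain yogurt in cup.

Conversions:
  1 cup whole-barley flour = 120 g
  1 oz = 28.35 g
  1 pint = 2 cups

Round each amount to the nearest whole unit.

The original recipe has 60 g of whole-barley flour, so the scaling factor is 230 ÷ 60 = 23/6.
pumpkin purée: 5 oz × 23/6 × 28.35 g/oz ≈ 543 g
plain yogurt: 1 pint × 23/6 × 2 cup/pint ≈ 8 cup

pumpkin purée: 543 g; plain yogurt: 8 cup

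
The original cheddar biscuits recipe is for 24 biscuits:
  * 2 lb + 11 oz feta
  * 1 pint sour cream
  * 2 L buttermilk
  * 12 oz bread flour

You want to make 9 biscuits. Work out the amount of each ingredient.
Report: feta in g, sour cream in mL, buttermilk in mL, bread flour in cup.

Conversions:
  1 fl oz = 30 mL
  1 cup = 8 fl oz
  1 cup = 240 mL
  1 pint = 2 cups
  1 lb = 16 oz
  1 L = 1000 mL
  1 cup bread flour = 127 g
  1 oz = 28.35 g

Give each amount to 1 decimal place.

feta: 457.1 g; sour cream: 180.0 mL; buttermilk: 750.0 mL; bread flour: 1.0 cup

Scaling factor: 9/24 = 3/8 = 0.375.
feta: (2 lb + 11 oz = 2.6875 lb) × 3/8 × 16 oz/lb × 28.35 g/oz ≈ 457.1 g
sour cream: 1 pint × 3/8 × 2 cup/pint × 240 mL/cup = 180.0 mL
buttermilk: 2 L × 3/8 × 1000 mL/L = 750.0 mL
bread flour: 12 oz × 3/8 × 28.35 g/oz ÷ 127 g/cup ≈ 1.0 cup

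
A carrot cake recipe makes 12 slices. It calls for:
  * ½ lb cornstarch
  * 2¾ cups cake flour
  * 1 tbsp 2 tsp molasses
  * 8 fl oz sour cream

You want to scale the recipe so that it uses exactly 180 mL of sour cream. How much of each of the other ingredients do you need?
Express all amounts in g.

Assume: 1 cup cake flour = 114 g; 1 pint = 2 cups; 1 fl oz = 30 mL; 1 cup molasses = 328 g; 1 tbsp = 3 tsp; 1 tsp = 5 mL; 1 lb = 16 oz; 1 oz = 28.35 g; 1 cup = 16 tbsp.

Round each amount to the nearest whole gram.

cornstarch: 170 g; cake flour: 235 g; molasses: 26 g

The original recipe has 240 mL of sour cream, so the scaling factor is 180 ÷ 240 = 3/4 = 0.75.
cornstarch: 0.5 lb × 3/4 × 16 oz/lb × 28.35 g/oz ≈ 170 g
cake flour: 2.75 cup × 3/4 × 114 g/cup ≈ 235 g
molasses: (1 tbsp + 2 tsp = 5/3 tbsp) × 3/4 ÷ 16 tbsp/cup × 328 g/cup ≈ 26 g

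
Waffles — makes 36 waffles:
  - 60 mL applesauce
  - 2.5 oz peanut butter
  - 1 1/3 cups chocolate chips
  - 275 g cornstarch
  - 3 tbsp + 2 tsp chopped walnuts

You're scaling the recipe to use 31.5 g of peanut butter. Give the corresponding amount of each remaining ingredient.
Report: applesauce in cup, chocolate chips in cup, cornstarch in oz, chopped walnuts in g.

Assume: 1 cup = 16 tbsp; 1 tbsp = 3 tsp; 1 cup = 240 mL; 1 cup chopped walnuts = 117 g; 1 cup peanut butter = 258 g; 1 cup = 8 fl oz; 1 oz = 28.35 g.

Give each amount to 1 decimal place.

applesauce: 0.1 cup; chocolate chips: 0.6 cup; cornstarch: 4.3 oz; chopped walnuts: 11.9 g

The original recipe has 70.875 g of peanut butter, so the scaling factor is 31.5 ÷ 70.875 = 4/9.
applesauce: 60 mL × 4/9 ÷ 240 mL/cup ≈ 0.1 cup
chocolate chips: 4/3 cup × 4/9 ≈ 0.6 cup
cornstarch: 275 g × 4/9 ÷ 28.35 g/oz ≈ 4.3 oz
chopped walnuts: (3 tbsp + 2 tsp = 11/3 tbsp) × 4/9 ÷ 16 tbsp/cup × 117 g/cup ≈ 11.9 g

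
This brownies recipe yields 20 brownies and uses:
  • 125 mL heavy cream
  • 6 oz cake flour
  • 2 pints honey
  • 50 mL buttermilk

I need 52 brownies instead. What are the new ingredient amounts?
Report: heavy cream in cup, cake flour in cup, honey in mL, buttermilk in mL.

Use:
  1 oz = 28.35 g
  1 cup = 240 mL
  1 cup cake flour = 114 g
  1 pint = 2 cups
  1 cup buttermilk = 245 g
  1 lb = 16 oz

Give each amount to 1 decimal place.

heavy cream: 1.4 cup; cake flour: 3.9 cup; honey: 2496.0 mL; buttermilk: 130.0 mL

Scaling factor: 52/20 = 13/5 = 2.6.
heavy cream: 125 mL × 13/5 ÷ 240 mL/cup ≈ 1.4 cup
cake flour: 6 oz × 13/5 × 28.35 g/oz ÷ 114 g/cup ≈ 3.9 cup
honey: 2 pint × 13/5 × 2 cup/pint × 240 mL/cup = 2496.0 mL
buttermilk: 50 mL × 13/5 = 130.0 mL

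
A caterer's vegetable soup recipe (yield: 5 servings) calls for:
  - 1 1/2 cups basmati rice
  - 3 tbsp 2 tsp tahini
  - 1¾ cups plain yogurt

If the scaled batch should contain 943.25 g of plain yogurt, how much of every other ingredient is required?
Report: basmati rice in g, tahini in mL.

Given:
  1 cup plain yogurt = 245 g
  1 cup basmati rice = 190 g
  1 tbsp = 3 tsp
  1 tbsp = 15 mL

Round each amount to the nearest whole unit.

The original recipe has 428.75 g of plain yogurt, so the scaling factor is 943.25 ÷ 428.75 = 11/5 = 2.2.
basmati rice: 1.5 cup × 11/5 × 190 g/cup = 627 g
tahini: (3 tbsp + 2 tsp = 11/3 tbsp) × 11/5 × 15 mL/tbsp = 121 mL

basmati rice: 627 g; tahini: 121 mL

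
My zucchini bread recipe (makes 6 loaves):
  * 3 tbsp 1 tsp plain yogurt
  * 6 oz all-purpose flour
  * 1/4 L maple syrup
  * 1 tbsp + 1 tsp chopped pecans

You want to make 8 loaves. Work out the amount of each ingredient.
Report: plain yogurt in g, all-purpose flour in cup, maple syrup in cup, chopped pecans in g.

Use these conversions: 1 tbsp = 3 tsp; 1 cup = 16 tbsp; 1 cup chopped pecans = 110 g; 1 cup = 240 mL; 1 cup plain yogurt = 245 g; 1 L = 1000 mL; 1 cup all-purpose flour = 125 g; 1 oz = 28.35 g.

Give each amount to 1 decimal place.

plain yogurt: 68.1 g; all-purpose flour: 1.8 cup; maple syrup: 1.4 cup; chopped pecans: 12.2 g

Scaling factor: 8/6 = 4/3.
plain yogurt: (3 tbsp + 1 tsp = 10/3 tbsp) × 4/3 ÷ 16 tbsp/cup × 245 g/cup ≈ 68.1 g
all-purpose flour: 6 oz × 4/3 × 28.35 g/oz ÷ 125 g/cup ≈ 1.8 cup
maple syrup: 0.25 L × 4/3 × 1000 mL/L ÷ 240 mL/cup ≈ 1.4 cup
chopped pecans: (1 tbsp + 1 tsp = 4/3 tbsp) × 4/3 ÷ 16 tbsp/cup × 110 g/cup ≈ 12.2 g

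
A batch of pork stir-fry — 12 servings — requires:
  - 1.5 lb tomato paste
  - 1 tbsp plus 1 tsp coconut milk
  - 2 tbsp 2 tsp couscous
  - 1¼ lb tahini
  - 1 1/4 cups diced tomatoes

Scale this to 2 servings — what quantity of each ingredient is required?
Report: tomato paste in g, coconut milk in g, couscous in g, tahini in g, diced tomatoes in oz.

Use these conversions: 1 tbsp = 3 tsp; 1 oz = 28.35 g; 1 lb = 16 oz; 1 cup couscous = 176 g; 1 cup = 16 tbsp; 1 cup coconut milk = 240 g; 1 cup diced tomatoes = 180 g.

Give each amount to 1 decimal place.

tomato paste: 113.4 g; coconut milk: 3.3 g; couscous: 4.9 g; tahini: 94.5 g; diced tomatoes: 1.3 oz

Scaling factor: 2/12 = 1/6.
tomato paste: 1.5 lb × 1/6 × 16 oz/lb × 28.35 g/oz = 113.4 g
coconut milk: (1 tbsp + 1 tsp = 4/3 tbsp) × 1/6 ÷ 16 tbsp/cup × 240 g/cup ≈ 3.3 g
couscous: (2 tbsp + 2 tsp = 8/3 tbsp) × 1/6 ÷ 16 tbsp/cup × 176 g/cup ≈ 4.9 g
tahini: 1.25 lb × 1/6 × 16 oz/lb × 28.35 g/oz = 94.5 g
diced tomatoes: 1.25 cup × 1/6 × 180 g/cup ÷ 28.35 g/oz ≈ 1.3 oz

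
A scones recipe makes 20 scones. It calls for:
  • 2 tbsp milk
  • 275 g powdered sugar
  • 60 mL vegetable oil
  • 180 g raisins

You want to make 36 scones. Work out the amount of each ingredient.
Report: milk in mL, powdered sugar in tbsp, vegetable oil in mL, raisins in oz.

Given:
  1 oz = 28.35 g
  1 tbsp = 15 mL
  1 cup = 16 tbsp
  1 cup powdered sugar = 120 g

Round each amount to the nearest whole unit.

milk: 54 mL; powdered sugar: 66 tbsp; vegetable oil: 108 mL; raisins: 11 oz

Scaling factor: 36/20 = 9/5 = 1.8.
milk: 2 tbsp × 9/5 × 15 mL/tbsp = 54 mL
powdered sugar: 275 g × 9/5 ÷ 120 g/cup × 16 tbsp/cup = 66 tbsp
vegetable oil: 60 mL × 9/5 = 108 mL
raisins: 180 g × 9/5 ÷ 28.35 g/oz ≈ 11 oz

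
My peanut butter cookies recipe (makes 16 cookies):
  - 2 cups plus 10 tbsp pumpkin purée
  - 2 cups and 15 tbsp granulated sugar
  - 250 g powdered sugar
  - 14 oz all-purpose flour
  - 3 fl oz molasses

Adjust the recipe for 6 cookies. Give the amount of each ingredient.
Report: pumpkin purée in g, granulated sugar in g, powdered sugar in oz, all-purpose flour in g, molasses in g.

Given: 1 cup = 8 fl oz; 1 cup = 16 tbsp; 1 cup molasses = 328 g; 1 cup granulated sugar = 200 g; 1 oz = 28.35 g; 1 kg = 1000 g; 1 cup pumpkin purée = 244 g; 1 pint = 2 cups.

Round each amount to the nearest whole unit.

Scaling factor: 6/16 = 3/8 = 0.375.
pumpkin purée: (2 cup + 10 tbsp = 2.625 cup) × 3/8 × 244 g/cup ≈ 240 g
granulated sugar: (2 cup + 15 tbsp = 2.9375 cup) × 3/8 × 200 g/cup ≈ 220 g
powdered sugar: 250 g × 3/8 ÷ 28.35 g/oz ≈ 3 oz
all-purpose flour: 14 oz × 3/8 × 28.35 g/oz ≈ 149 g
molasses: 3 fl oz × 3/8 ÷ 8 fl oz/cup × 328 g/cup ≈ 46 g

pumpkin purée: 240 g; granulated sugar: 220 g; powdered sugar: 3 oz; all-purpose flour: 149 g; molasses: 46 g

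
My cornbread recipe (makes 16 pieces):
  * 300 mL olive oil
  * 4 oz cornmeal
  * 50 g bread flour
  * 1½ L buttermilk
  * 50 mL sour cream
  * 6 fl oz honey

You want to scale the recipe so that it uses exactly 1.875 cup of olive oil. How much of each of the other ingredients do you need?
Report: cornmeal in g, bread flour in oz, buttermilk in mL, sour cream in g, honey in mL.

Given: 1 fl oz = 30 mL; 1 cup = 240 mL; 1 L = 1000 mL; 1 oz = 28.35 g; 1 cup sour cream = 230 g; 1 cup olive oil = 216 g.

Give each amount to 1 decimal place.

cornmeal: 170.1 g; bread flour: 2.6 oz; buttermilk: 2250.0 mL; sour cream: 71.9 g; honey: 270.0 mL

The original recipe has 1.25 cup of olive oil, so the scaling factor is 1.875 ÷ 1.25 = 3/2 = 1.5.
cornmeal: 4 oz × 3/2 × 28.35 g/oz = 170.1 g
bread flour: 50 g × 3/2 ÷ 28.35 g/oz ≈ 2.6 oz
buttermilk: 1.5 L × 3/2 × 1000 mL/L = 2250.0 mL
sour cream: 50 mL × 3/2 ÷ 240 mL/cup × 230 g/cup ≈ 71.9 g
honey: 6 fl oz × 3/2 × 30 mL/fl oz = 270.0 mL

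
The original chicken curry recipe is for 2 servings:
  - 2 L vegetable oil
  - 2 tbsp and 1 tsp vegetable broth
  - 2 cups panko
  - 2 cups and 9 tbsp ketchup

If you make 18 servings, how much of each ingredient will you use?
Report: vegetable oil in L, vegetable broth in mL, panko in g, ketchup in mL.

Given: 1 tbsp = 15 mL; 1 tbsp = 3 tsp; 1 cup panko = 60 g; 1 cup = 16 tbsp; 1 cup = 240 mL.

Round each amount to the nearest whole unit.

vegetable oil: 18 L; vegetable broth: 315 mL; panko: 1080 g; ketchup: 5535 mL

Scaling factor: 18/2 = 9.
vegetable oil: 2 L × 9 = 18 L
vegetable broth: (2 tbsp + 1 tsp = 7/3 tbsp) × 9 × 15 mL/tbsp = 315 mL
panko: 2 cup × 9 × 60 g/cup = 1080 g
ketchup: (2 cup + 9 tbsp = 2.5625 cup) × 9 × 240 mL/cup = 5535 mL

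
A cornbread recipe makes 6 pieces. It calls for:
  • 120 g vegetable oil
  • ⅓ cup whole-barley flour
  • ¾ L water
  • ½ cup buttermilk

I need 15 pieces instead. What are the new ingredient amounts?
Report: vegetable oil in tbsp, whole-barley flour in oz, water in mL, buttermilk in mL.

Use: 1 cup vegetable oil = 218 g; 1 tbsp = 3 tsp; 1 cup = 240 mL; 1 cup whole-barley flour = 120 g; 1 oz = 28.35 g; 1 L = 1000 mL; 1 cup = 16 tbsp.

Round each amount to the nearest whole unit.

Scaling factor: 15/6 = 5/2 = 2.5.
vegetable oil: 120 g × 5/2 ÷ 218 g/cup × 16 tbsp/cup ≈ 22 tbsp
whole-barley flour: 1/3 cup × 5/2 × 120 g/cup ÷ 28.35 g/oz ≈ 4 oz
water: 0.75 L × 5/2 × 1000 mL/L = 1875 mL
buttermilk: 0.5 cup × 5/2 × 240 mL/cup = 300 mL

vegetable oil: 22 tbsp; whole-barley flour: 4 oz; water: 1875 mL; buttermilk: 300 mL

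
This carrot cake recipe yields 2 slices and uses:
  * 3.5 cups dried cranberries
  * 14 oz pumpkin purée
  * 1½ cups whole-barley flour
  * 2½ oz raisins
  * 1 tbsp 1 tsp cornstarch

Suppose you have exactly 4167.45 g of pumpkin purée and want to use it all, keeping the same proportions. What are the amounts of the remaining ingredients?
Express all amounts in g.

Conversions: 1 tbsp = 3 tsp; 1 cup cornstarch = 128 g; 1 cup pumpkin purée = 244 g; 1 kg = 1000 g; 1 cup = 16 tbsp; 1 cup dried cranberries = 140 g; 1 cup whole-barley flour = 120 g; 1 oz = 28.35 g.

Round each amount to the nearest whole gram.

dried cranberries: 5145 g; whole-barley flour: 1890 g; raisins: 744 g; cornstarch: 112 g

The original recipe has 396.9 g of pumpkin purée, so the scaling factor is 4167.45 ÷ 396.9 = 21/2 = 10.5.
dried cranberries: 3.5 cup × 21/2 × 140 g/cup = 5145 g
whole-barley flour: 1.5 cup × 21/2 × 120 g/cup = 1890 g
raisins: 2.5 oz × 21/2 × 28.35 g/oz ≈ 744 g
cornstarch: (1 tbsp + 1 tsp = 4/3 tbsp) × 21/2 ÷ 16 tbsp/cup × 128 g/cup = 112 g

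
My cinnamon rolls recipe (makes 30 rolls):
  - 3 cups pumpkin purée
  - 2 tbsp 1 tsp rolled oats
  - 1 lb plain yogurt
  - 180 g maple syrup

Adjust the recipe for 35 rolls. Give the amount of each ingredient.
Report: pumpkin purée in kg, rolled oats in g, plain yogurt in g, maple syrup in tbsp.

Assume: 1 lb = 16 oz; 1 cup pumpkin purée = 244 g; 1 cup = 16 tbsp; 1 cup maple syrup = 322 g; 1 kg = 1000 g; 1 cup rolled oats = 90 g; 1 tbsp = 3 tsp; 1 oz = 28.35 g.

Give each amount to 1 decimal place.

Scaling factor: 35/30 = 7/6.
pumpkin purée: 3 cup × 7/6 × 244 g/cup ÷ 1000 g/kg ≈ 0.9 kg
rolled oats: (2 tbsp + 1 tsp = 7/3 tbsp) × 7/6 ÷ 16 tbsp/cup × 90 g/cup ≈ 15.3 g
plain yogurt: 1 lb × 7/6 × 16 oz/lb × 28.35 g/oz = 529.2 g
maple syrup: 180 g × 7/6 ÷ 322 g/cup × 16 tbsp/cup ≈ 10.4 tbsp

pumpkin purée: 0.9 kg; rolled oats: 15.3 g; plain yogurt: 529.2 g; maple syrup: 10.4 tbsp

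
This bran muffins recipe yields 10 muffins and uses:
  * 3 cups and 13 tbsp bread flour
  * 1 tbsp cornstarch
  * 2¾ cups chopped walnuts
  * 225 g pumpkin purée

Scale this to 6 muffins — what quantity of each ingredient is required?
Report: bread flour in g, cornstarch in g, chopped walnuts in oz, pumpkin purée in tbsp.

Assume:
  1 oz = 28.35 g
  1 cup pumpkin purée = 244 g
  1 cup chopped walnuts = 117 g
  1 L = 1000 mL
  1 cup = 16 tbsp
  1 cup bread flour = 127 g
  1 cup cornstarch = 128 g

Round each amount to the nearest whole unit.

bread flour: 291 g; cornstarch: 5 g; chopped walnuts: 7 oz; pumpkin purée: 9 tbsp

Scaling factor: 6/10 = 3/5 = 0.6.
bread flour: (3 cup + 13 tbsp = 3.8125 cup) × 3/5 × 127 g/cup ≈ 291 g
cornstarch: 1 tbsp × 3/5 ÷ 16 tbsp/cup × 128 g/cup ≈ 5 g
chopped walnuts: 2.75 cup × 3/5 × 117 g/cup ÷ 28.35 g/oz ≈ 7 oz
pumpkin purée: 225 g × 3/5 ÷ 244 g/cup × 16 tbsp/cup ≈ 9 tbsp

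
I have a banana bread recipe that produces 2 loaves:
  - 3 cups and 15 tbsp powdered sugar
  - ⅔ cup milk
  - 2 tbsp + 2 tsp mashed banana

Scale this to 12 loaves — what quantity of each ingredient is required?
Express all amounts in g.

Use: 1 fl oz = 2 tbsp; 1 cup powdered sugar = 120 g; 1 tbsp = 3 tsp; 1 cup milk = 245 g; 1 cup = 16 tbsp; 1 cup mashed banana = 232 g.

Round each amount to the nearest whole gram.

powdered sugar: 2835 g; milk: 980 g; mashed banana: 232 g

Scaling factor: 12/2 = 6.
powdered sugar: (3 cup + 15 tbsp = 3.9375 cup) × 6 × 120 g/cup = 2835 g
milk: 2/3 cup × 6 × 245 g/cup = 980 g
mashed banana: (2 tbsp + 2 tsp = 8/3 tbsp) × 6 ÷ 16 tbsp/cup × 232 g/cup = 232 g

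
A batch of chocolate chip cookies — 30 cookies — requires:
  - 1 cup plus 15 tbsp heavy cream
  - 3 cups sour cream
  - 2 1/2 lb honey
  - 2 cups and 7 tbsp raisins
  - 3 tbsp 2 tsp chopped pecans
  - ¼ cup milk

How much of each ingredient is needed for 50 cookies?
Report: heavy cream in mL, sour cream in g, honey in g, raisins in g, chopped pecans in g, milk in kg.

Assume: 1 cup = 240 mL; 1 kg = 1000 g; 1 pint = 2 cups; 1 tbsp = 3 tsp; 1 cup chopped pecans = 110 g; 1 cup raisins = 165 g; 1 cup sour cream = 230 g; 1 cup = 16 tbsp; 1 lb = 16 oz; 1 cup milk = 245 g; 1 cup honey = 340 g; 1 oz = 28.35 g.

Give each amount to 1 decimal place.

Scaling factor: 50/30 = 5/3.
heavy cream: (1 cup + 15 tbsp = 1.9375 cup) × 5/3 × 240 mL/cup = 775.0 mL
sour cream: 3 cup × 5/3 × 230 g/cup = 1150.0 g
honey: 2.5 lb × 5/3 × 16 oz/lb × 28.35 g/oz = 1890.0 g
raisins: (2 cup + 7 tbsp = 2.4375 cup) × 5/3 × 165 g/cup ≈ 670.3 g
chopped pecans: (3 tbsp + 2 tsp = 11/3 tbsp) × 5/3 ÷ 16 tbsp/cup × 110 g/cup ≈ 42.0 g
milk: 0.25 cup × 5/3 × 245 g/cup ÷ 1000 g/kg ≈ 0.1 kg

heavy cream: 775.0 mL; sour cream: 1150.0 g; honey: 1890.0 g; raisins: 670.3 g; chopped pecans: 42.0 g; milk: 0.1 kg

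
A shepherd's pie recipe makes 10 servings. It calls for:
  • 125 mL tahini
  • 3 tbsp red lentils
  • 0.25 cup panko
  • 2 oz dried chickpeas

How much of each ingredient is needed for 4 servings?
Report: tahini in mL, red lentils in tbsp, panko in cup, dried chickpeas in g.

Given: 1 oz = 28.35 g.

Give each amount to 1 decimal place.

tahini: 50.0 mL; red lentils: 1.2 tbsp; panko: 0.1 cup; dried chickpeas: 22.7 g

Scaling factor: 4/10 = 2/5 = 0.4.
tahini: 125 mL × 2/5 = 50.0 mL
red lentils: 3 tbsp × 2/5 = 1.2 tbsp
panko: 0.25 cup × 2/5 = 0.1 cup
dried chickpeas: 2 oz × 2/5 × 28.35 g/oz ≈ 22.7 g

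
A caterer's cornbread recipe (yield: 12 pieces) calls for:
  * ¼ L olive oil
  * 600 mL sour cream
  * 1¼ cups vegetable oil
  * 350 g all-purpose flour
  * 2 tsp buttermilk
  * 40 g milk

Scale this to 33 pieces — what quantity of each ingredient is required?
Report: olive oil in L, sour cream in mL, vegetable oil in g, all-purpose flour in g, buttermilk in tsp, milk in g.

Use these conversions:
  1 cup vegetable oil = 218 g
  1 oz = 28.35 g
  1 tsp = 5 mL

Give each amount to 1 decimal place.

olive oil: 0.7 L; sour cream: 1650.0 mL; vegetable oil: 749.4 g; all-purpose flour: 962.5 g; buttermilk: 5.5 tsp; milk: 110.0 g

Scaling factor: 33/12 = 11/4 = 2.75.
olive oil: 0.25 L × 11/4 ≈ 0.7 L
sour cream: 600 mL × 11/4 = 1650.0 mL
vegetable oil: 1.25 cup × 11/4 × 218 g/cup ≈ 749.4 g
all-purpose flour: 350 g × 11/4 = 962.5 g
buttermilk: 2 tsp × 11/4 = 5.5 tsp
milk: 40 g × 11/4 = 110.0 g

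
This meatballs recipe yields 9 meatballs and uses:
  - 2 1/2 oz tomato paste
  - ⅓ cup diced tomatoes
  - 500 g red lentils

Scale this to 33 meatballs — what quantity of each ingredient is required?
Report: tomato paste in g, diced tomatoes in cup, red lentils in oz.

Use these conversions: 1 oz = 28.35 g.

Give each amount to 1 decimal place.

Scaling factor: 33/9 = 11/3.
tomato paste: 2.5 oz × 11/3 × 28.35 g/oz ≈ 259.9 g
diced tomatoes: 1/3 cup × 11/3 ≈ 1.2 cup
red lentils: 500 g × 11/3 ÷ 28.35 g/oz ≈ 64.7 oz

tomato paste: 259.9 g; diced tomatoes: 1.2 cup; red lentils: 64.7 oz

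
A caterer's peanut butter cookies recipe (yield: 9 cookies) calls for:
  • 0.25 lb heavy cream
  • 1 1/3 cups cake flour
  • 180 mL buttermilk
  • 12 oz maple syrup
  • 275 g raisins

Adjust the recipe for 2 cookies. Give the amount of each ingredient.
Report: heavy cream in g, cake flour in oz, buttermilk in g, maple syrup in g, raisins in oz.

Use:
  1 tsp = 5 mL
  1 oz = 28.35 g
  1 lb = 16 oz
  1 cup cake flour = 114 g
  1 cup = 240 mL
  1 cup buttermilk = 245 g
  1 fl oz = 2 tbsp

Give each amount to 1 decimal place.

heavy cream: 25.2 g; cake flour: 1.2 oz; buttermilk: 40.8 g; maple syrup: 75.6 g; raisins: 2.2 oz

Scaling factor: 2/9.
heavy cream: 0.25 lb × 2/9 × 16 oz/lb × 28.35 g/oz = 25.2 g
cake flour: 4/3 cup × 2/9 × 114 g/cup ÷ 28.35 g/oz ≈ 1.2 oz
buttermilk: 180 mL × 2/9 ÷ 240 mL/cup × 245 g/cup ≈ 40.8 g
maple syrup: 12 oz × 2/9 × 28.35 g/oz = 75.6 g
raisins: 275 g × 2/9 ÷ 28.35 g/oz ≈ 2.2 oz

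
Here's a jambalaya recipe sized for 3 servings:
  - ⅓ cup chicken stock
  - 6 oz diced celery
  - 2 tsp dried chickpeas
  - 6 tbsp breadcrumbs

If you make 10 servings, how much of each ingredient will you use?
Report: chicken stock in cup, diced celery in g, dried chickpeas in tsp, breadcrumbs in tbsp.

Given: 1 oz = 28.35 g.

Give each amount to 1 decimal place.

chicken stock: 1.1 cup; diced celery: 567.0 g; dried chickpeas: 6.7 tsp; breadcrumbs: 20.0 tbsp

Scaling factor: 10/3.
chicken stock: 1/3 cup × 10/3 ≈ 1.1 cup
diced celery: 6 oz × 10/3 × 28.35 g/oz = 567.0 g
dried chickpeas: 2 tsp × 10/3 ≈ 6.7 tsp
breadcrumbs: 6 tbsp × 10/3 = 20.0 tbsp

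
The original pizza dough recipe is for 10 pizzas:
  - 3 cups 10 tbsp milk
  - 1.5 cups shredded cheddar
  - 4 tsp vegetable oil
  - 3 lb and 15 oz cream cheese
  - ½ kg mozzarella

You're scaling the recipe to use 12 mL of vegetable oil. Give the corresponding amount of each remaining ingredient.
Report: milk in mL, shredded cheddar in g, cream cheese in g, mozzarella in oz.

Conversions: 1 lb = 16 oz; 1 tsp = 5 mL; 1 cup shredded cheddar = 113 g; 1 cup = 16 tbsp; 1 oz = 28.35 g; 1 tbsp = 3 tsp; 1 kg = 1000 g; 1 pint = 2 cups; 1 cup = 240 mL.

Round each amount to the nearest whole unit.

milk: 522 mL; shredded cheddar: 102 g; cream cheese: 1072 g; mozzarella: 11 oz

The original recipe has 20 mL of vegetable oil, so the scaling factor is 12 ÷ 20 = 3/5 = 0.6.
milk: (3 cup + 10 tbsp = 3.625 cup) × 3/5 × 240 mL/cup = 522 mL
shredded cheddar: 1.5 cup × 3/5 × 113 g/cup ≈ 102 g
cream cheese: (3 lb + 15 oz = 3.9375 lb) × 3/5 × 16 oz/lb × 28.35 g/oz ≈ 1072 g
mozzarella: 0.5 kg × 3/5 × 1000 g/kg ÷ 28.35 g/oz ≈ 11 oz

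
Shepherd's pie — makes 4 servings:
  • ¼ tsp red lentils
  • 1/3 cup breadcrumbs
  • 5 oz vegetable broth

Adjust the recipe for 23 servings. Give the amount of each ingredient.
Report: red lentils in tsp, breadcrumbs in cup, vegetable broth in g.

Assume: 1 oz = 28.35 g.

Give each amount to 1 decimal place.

Scaling factor: 23/4 = 5.75.
red lentils: 0.25 tsp × 23/4 ≈ 1.4 tsp
breadcrumbs: 1/3 cup × 23/4 ≈ 1.9 cup
vegetable broth: 5 oz × 23/4 × 28.35 g/oz ≈ 815.1 g

red lentils: 1.4 tsp; breadcrumbs: 1.9 cup; vegetable broth: 815.1 g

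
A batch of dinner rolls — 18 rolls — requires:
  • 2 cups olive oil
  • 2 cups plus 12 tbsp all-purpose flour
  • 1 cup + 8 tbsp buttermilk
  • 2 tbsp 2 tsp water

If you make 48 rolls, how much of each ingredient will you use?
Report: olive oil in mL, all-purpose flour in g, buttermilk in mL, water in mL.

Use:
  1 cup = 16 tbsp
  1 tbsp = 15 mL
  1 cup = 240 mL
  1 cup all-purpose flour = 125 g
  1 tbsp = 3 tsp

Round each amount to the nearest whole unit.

olive oil: 1280 mL; all-purpose flour: 917 g; buttermilk: 960 mL; water: 107 mL

Scaling factor: 48/18 = 8/3.
olive oil: 2 cup × 8/3 × 240 mL/cup = 1280 mL
all-purpose flour: (2 cup + 12 tbsp = 2.75 cup) × 8/3 × 125 g/cup ≈ 917 g
buttermilk: (1 cup + 8 tbsp = 1.5 cup) × 8/3 × 240 mL/cup = 960 mL
water: (2 tbsp + 2 tsp = 8/3 tbsp) × 8/3 × 15 mL/tbsp ≈ 107 mL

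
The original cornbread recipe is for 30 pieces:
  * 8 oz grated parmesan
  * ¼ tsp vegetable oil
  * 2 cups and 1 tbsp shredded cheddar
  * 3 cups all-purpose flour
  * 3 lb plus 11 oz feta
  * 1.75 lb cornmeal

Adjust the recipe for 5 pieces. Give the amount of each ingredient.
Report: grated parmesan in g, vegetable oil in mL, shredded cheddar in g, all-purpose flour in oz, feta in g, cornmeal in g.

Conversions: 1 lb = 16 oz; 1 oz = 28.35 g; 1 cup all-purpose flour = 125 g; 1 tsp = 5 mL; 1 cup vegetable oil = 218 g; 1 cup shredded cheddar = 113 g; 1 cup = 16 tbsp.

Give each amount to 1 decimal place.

grated parmesan: 37.8 g; vegetable oil: 0.2 mL; shredded cheddar: 38.8 g; all-purpose flour: 2.2 oz; feta: 278.8 g; cornmeal: 132.3 g

Scaling factor: 5/30 = 1/6.
grated parmesan: 8 oz × 1/6 × 28.35 g/oz = 37.8 g
vegetable oil: 0.25 tsp × 1/6 × 5 mL/tsp ≈ 0.2 mL
shredded cheddar: (2 cup + 1 tbsp = 2.0625 cup) × 1/6 × 113 g/cup ≈ 38.8 g
all-purpose flour: 3 cup × 1/6 × 125 g/cup ÷ 28.35 g/oz ≈ 2.2 oz
feta: (3 lb + 11 oz = 3.6875 lb) × 1/6 × 16 oz/lb × 28.35 g/oz ≈ 278.8 g
cornmeal: 1.75 lb × 1/6 × 16 oz/lb × 28.35 g/oz = 132.3 g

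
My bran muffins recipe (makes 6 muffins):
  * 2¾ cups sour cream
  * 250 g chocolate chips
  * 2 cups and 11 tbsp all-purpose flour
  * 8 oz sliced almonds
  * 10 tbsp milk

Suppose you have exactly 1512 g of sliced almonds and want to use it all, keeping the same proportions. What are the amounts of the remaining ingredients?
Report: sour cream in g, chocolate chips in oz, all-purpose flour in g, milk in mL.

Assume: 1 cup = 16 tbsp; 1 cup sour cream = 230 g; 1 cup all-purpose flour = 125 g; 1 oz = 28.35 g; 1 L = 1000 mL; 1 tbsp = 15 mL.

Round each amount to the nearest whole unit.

sour cream: 4217 g; chocolate chips: 59 oz; all-purpose flour: 2240 g; milk: 1000 mL

The original recipe has 226.8 g of sliced almonds, so the scaling factor is 1512 ÷ 226.8 = 20/3.
sour cream: 2.75 cup × 20/3 × 230 g/cup ≈ 4217 g
chocolate chips: 250 g × 20/3 ÷ 28.35 g/oz ≈ 59 oz
all-purpose flour: (2 cup + 11 tbsp = 2.6875 cup) × 20/3 × 125 g/cup ≈ 2240 g
milk: 10 tbsp × 20/3 × 15 mL/tbsp = 1000 mL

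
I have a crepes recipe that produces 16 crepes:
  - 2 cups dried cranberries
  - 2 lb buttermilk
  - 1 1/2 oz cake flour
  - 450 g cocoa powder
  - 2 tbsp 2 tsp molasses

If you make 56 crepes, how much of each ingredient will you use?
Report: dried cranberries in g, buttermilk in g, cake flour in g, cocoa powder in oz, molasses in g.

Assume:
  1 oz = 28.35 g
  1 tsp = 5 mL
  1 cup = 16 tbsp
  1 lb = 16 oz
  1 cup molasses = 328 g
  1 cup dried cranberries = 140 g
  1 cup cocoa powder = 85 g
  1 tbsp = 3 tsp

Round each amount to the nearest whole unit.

Scaling factor: 56/16 = 7/2 = 3.5.
dried cranberries: 2 cup × 7/2 × 140 g/cup = 980 g
buttermilk: 2 lb × 7/2 × 16 oz/lb × 28.35 g/oz ≈ 3175 g
cake flour: 1.5 oz × 7/2 × 28.35 g/oz ≈ 149 g
cocoa powder: 450 g × 7/2 ÷ 28.35 g/oz ≈ 56 oz
molasses: (2 tbsp + 2 tsp = 8/3 tbsp) × 7/2 ÷ 16 tbsp/cup × 328 g/cup ≈ 191 g

dried cranberries: 980 g; buttermilk: 3175 g; cake flour: 149 g; cocoa powder: 56 oz; molasses: 191 g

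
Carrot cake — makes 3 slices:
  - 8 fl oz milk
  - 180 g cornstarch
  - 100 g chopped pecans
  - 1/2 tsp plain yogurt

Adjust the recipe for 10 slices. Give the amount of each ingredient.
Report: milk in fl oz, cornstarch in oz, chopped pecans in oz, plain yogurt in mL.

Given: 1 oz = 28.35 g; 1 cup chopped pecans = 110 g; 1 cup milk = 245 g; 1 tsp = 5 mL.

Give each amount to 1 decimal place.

Scaling factor: 10/3.
milk: 8 fl oz × 10/3 ≈ 26.7 fl oz
cornstarch: 180 g × 10/3 ÷ 28.35 g/oz ≈ 21.2 oz
chopped pecans: 100 g × 10/3 ÷ 28.35 g/oz ≈ 11.8 oz
plain yogurt: 0.5 tsp × 10/3 × 5 mL/tsp ≈ 8.3 mL

milk: 26.7 fl oz; cornstarch: 21.2 oz; chopped pecans: 11.8 oz; plain yogurt: 8.3 mL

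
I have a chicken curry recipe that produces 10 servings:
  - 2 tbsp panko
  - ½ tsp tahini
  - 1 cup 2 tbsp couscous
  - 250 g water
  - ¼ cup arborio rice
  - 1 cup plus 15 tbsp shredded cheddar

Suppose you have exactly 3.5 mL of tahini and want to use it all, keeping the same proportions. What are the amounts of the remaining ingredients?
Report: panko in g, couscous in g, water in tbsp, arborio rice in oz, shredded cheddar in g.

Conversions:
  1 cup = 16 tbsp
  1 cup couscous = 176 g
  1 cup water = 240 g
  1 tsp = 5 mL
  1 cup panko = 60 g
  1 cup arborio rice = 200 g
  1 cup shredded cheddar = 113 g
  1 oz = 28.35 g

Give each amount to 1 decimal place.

The original recipe has 2.5 mL of tahini, so the scaling factor is 3.5 ÷ 2.5 = 7/5 = 1.4.
panko: 2 tbsp × 7/5 ÷ 16 tbsp/cup × 60 g/cup = 10.5 g
couscous: (1 cup + 2 tbsp = 1.125 cup) × 7/5 × 176 g/cup = 277.2 g
water: 250 g × 7/5 ÷ 240 g/cup × 16 tbsp/cup ≈ 23.3 tbsp
arborio rice: 0.25 cup × 7/5 × 200 g/cup ÷ 28.35 g/oz ≈ 2.5 oz
shredded cheddar: (1 cup + 15 tbsp = 1.9375 cup) × 7/5 × 113 g/cup ≈ 306.5 g

panko: 10.5 g; couscous: 277.2 g; water: 23.3 tbsp; arborio rice: 2.5 oz; shredded cheddar: 306.5 g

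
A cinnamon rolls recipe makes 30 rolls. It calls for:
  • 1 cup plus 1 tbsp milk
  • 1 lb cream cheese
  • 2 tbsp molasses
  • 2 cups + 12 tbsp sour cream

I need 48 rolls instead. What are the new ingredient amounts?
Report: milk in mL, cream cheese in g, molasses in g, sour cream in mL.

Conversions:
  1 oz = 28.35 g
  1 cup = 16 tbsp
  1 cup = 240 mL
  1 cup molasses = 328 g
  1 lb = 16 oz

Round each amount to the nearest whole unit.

milk: 408 mL; cream cheese: 726 g; molasses: 66 g; sour cream: 1056 mL

Scaling factor: 48/30 = 8/5 = 1.6.
milk: (1 cup + 1 tbsp = 1.0625 cup) × 8/5 × 240 mL/cup = 408 mL
cream cheese: 1 lb × 8/5 × 16 oz/lb × 28.35 g/oz ≈ 726 g
molasses: 2 tbsp × 8/5 ÷ 16 tbsp/cup × 328 g/cup ≈ 66 g
sour cream: (2 cup + 12 tbsp = 2.75 cup) × 8/5 × 240 mL/cup = 1056 mL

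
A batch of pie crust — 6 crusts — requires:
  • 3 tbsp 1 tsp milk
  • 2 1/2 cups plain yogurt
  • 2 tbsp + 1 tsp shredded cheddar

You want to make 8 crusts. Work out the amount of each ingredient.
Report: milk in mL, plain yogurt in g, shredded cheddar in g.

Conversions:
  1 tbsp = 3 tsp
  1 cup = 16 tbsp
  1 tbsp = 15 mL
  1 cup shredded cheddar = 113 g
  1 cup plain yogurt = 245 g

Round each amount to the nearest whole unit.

milk: 67 mL; plain yogurt: 817 g; shredded cheddar: 22 g

Scaling factor: 8/6 = 4/3.
milk: (3 tbsp + 1 tsp = 10/3 tbsp) × 4/3 × 15 mL/tbsp ≈ 67 mL
plain yogurt: 2.5 cup × 4/3 × 245 g/cup ≈ 817 g
shredded cheddar: (2 tbsp + 1 tsp = 7/3 tbsp) × 4/3 ÷ 16 tbsp/cup × 113 g/cup ≈ 22 g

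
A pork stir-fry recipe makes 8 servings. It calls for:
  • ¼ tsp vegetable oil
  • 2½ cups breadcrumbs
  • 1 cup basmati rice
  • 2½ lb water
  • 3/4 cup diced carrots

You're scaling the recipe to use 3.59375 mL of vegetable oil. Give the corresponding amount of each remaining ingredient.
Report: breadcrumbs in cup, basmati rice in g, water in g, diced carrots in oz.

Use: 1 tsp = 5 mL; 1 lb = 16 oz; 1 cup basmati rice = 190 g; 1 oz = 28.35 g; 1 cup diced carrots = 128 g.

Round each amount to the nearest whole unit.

breadcrumbs: 7 cup; basmati rice: 546 g; water: 3260 g; diced carrots: 10 oz

The original recipe has 1.25 mL of vegetable oil, so the scaling factor is 3.59375 ÷ 1.25 = 23/8 = 2.875.
breadcrumbs: 2.5 cup × 23/8 ≈ 7 cup
basmati rice: 1 cup × 23/8 × 190 g/cup ≈ 546 g
water: 2.5 lb × 23/8 × 16 oz/lb × 28.35 g/oz ≈ 3260 g
diced carrots: 0.75 cup × 23/8 × 128 g/cup ÷ 28.35 g/oz ≈ 10 oz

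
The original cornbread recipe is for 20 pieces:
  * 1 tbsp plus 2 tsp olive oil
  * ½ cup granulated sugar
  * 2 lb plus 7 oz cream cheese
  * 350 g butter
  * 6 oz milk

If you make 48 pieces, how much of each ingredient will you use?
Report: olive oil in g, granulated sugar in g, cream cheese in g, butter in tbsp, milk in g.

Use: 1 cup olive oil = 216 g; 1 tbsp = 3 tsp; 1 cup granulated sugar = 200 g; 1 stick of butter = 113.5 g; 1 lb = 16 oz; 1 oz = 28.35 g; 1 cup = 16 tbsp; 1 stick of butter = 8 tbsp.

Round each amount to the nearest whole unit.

Scaling factor: 48/20 = 12/5 = 2.4.
olive oil: (1 tbsp + 2 tsp = 5/3 tbsp) × 12/5 ÷ 16 tbsp/cup × 216 g/cup = 54 g
granulated sugar: 0.5 cup × 12/5 × 200 g/cup = 240 g
cream cheese: (2 lb + 7 oz = 2.4375 lb) × 12/5 × 16 oz/lb × 28.35 g/oz ≈ 2654 g
butter: 350 g × 12/5 ÷ 113.5 g/stick × 8 tbsp/stick ≈ 59 tbsp
milk: 6 oz × 12/5 × 28.35 g/oz ≈ 408 g

olive oil: 54 g; granulated sugar: 240 g; cream cheese: 2654 g; butter: 59 tbsp; milk: 408 g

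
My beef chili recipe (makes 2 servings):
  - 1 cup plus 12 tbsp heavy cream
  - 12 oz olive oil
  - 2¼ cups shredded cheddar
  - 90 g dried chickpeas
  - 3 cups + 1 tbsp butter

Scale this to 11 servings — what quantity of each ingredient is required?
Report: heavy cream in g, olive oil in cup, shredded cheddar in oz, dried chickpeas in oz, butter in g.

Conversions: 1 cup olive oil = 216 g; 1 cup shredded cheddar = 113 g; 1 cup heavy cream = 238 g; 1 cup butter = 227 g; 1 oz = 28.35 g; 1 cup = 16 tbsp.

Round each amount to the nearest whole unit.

Scaling factor: 11/2 = 5.5.
heavy cream: (1 cup + 12 tbsp = 1.75 cup) × 11/2 × 238 g/cup ≈ 2291 g
olive oil: 12 oz × 11/2 × 28.35 g/oz ÷ 216 g/cup ≈ 9 cup
shredded cheddar: 2.25 cup × 11/2 × 113 g/cup ÷ 28.35 g/oz ≈ 49 oz
dried chickpeas: 90 g × 11/2 ÷ 28.35 g/oz ≈ 17 oz
butter: (3 cup + 1 tbsp = 3.0625 cup) × 11/2 × 227 g/cup ≈ 3824 g

heavy cream: 2291 g; olive oil: 9 cup; shredded cheddar: 49 oz; dried chickpeas: 17 oz; butter: 3824 g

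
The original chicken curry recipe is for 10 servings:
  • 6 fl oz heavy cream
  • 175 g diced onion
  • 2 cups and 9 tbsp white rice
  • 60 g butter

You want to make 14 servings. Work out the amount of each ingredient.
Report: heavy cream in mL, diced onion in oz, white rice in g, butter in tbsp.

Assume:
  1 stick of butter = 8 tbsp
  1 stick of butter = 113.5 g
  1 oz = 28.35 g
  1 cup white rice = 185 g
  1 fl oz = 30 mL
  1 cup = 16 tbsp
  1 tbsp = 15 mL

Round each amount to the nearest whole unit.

Scaling factor: 14/10 = 7/5 = 1.4.
heavy cream: 6 fl oz × 7/5 × 30 mL/fl oz = 252 mL
diced onion: 175 g × 7/5 ÷ 28.35 g/oz ≈ 9 oz
white rice: (2 cup + 9 tbsp = 2.5625 cup) × 7/5 × 185 g/cup ≈ 664 g
butter: 60 g × 7/5 ÷ 113.5 g/stick × 8 tbsp/stick ≈ 6 tbsp

heavy cream: 252 mL; diced onion: 9 oz; white rice: 664 g; butter: 6 tbsp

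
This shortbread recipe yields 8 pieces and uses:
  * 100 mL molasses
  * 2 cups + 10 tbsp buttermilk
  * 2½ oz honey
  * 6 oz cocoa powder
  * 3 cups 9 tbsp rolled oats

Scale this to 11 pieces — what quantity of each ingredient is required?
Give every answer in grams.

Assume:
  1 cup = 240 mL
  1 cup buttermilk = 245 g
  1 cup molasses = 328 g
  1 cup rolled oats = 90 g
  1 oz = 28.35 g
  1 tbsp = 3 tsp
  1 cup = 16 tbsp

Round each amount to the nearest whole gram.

molasses: 188 g; buttermilk: 884 g; honey: 97 g; cocoa powder: 234 g; rolled oats: 441 g

Scaling factor: 11/8 = 1.375.
molasses: 100 mL × 11/8 ÷ 240 mL/cup × 328 g/cup ≈ 188 g
buttermilk: (2 cup + 10 tbsp = 2.625 cup) × 11/8 × 245 g/cup ≈ 884 g
honey: 2.5 oz × 11/8 × 28.35 g/oz ≈ 97 g
cocoa powder: 6 oz × 11/8 × 28.35 g/oz ≈ 234 g
rolled oats: (3 cup + 9 tbsp = 3.5625 cup) × 11/8 × 90 g/cup ≈ 441 g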